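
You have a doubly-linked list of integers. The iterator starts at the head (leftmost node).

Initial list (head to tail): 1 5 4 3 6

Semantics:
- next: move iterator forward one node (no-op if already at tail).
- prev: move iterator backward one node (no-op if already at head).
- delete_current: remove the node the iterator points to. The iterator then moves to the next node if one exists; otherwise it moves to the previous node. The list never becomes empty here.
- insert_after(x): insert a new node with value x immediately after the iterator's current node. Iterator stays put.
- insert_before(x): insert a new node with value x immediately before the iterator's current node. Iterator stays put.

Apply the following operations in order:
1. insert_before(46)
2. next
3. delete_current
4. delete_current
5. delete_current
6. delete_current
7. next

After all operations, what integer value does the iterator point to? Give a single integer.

After 1 (insert_before(46)): list=[46, 1, 5, 4, 3, 6] cursor@1
After 2 (next): list=[46, 1, 5, 4, 3, 6] cursor@5
After 3 (delete_current): list=[46, 1, 4, 3, 6] cursor@4
After 4 (delete_current): list=[46, 1, 3, 6] cursor@3
After 5 (delete_current): list=[46, 1, 6] cursor@6
After 6 (delete_current): list=[46, 1] cursor@1
After 7 (next): list=[46, 1] cursor@1

Answer: 1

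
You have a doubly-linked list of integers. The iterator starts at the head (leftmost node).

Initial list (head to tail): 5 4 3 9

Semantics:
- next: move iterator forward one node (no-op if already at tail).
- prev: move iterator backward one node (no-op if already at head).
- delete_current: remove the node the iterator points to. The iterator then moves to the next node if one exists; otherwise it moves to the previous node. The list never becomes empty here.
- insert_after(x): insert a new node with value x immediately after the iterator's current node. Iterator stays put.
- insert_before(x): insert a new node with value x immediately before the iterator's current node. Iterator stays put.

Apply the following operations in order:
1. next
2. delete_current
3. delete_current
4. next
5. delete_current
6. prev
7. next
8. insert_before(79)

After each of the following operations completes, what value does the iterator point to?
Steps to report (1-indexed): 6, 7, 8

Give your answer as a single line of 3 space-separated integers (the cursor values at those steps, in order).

Answer: 5 5 5

Derivation:
After 1 (next): list=[5, 4, 3, 9] cursor@4
After 2 (delete_current): list=[5, 3, 9] cursor@3
After 3 (delete_current): list=[5, 9] cursor@9
After 4 (next): list=[5, 9] cursor@9
After 5 (delete_current): list=[5] cursor@5
After 6 (prev): list=[5] cursor@5
After 7 (next): list=[5] cursor@5
After 8 (insert_before(79)): list=[79, 5] cursor@5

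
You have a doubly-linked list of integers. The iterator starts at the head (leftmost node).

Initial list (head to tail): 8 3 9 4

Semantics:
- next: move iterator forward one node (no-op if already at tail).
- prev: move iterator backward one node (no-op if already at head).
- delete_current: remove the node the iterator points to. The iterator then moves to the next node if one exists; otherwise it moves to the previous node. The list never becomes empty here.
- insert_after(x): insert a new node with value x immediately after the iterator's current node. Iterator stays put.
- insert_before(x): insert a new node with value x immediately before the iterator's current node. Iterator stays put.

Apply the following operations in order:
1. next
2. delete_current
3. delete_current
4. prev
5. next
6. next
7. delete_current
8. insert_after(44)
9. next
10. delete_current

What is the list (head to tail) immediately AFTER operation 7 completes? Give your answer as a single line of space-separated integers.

Answer: 8

Derivation:
After 1 (next): list=[8, 3, 9, 4] cursor@3
After 2 (delete_current): list=[8, 9, 4] cursor@9
After 3 (delete_current): list=[8, 4] cursor@4
After 4 (prev): list=[8, 4] cursor@8
After 5 (next): list=[8, 4] cursor@4
After 6 (next): list=[8, 4] cursor@4
After 7 (delete_current): list=[8] cursor@8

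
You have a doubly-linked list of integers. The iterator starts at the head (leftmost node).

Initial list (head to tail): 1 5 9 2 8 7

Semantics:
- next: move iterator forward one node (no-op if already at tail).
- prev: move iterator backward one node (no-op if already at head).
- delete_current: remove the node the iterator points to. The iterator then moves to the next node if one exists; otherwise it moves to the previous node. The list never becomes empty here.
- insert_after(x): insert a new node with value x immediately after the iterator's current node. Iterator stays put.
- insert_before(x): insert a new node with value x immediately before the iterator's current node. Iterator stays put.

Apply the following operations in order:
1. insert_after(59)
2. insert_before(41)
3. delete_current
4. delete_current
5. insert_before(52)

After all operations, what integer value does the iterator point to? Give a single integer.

After 1 (insert_after(59)): list=[1, 59, 5, 9, 2, 8, 7] cursor@1
After 2 (insert_before(41)): list=[41, 1, 59, 5, 9, 2, 8, 7] cursor@1
After 3 (delete_current): list=[41, 59, 5, 9, 2, 8, 7] cursor@59
After 4 (delete_current): list=[41, 5, 9, 2, 8, 7] cursor@5
After 5 (insert_before(52)): list=[41, 52, 5, 9, 2, 8, 7] cursor@5

Answer: 5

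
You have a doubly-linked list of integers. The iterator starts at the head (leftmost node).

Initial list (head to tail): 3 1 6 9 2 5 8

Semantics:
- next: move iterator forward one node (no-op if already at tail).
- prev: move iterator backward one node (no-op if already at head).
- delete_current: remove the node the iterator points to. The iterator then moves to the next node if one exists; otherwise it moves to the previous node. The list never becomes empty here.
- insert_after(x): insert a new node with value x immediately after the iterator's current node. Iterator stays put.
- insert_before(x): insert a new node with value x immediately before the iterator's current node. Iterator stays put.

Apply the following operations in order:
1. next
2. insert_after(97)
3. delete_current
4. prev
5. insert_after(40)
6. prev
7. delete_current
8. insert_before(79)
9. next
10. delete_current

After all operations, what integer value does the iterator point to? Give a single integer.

After 1 (next): list=[3, 1, 6, 9, 2, 5, 8] cursor@1
After 2 (insert_after(97)): list=[3, 1, 97, 6, 9, 2, 5, 8] cursor@1
After 3 (delete_current): list=[3, 97, 6, 9, 2, 5, 8] cursor@97
After 4 (prev): list=[3, 97, 6, 9, 2, 5, 8] cursor@3
After 5 (insert_after(40)): list=[3, 40, 97, 6, 9, 2, 5, 8] cursor@3
After 6 (prev): list=[3, 40, 97, 6, 9, 2, 5, 8] cursor@3
After 7 (delete_current): list=[40, 97, 6, 9, 2, 5, 8] cursor@40
After 8 (insert_before(79)): list=[79, 40, 97, 6, 9, 2, 5, 8] cursor@40
After 9 (next): list=[79, 40, 97, 6, 9, 2, 5, 8] cursor@97
After 10 (delete_current): list=[79, 40, 6, 9, 2, 5, 8] cursor@6

Answer: 6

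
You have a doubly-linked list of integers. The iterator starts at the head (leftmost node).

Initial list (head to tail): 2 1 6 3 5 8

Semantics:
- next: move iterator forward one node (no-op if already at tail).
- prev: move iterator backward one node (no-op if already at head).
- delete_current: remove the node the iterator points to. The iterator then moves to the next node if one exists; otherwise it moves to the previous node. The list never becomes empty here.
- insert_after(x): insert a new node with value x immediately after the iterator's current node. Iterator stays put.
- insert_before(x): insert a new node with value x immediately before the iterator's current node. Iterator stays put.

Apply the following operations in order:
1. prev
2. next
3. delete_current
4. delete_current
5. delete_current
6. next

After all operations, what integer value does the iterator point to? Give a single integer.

Answer: 8

Derivation:
After 1 (prev): list=[2, 1, 6, 3, 5, 8] cursor@2
After 2 (next): list=[2, 1, 6, 3, 5, 8] cursor@1
After 3 (delete_current): list=[2, 6, 3, 5, 8] cursor@6
After 4 (delete_current): list=[2, 3, 5, 8] cursor@3
After 5 (delete_current): list=[2, 5, 8] cursor@5
After 6 (next): list=[2, 5, 8] cursor@8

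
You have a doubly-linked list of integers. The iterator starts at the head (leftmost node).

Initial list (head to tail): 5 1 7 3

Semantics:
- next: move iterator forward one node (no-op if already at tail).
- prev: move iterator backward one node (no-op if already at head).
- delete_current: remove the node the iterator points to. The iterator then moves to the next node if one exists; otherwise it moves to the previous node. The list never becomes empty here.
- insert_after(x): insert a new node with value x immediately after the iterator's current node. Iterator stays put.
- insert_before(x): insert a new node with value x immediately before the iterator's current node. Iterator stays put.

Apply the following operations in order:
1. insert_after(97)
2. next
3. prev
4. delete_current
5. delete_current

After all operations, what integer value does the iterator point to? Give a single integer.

Answer: 1

Derivation:
After 1 (insert_after(97)): list=[5, 97, 1, 7, 3] cursor@5
After 2 (next): list=[5, 97, 1, 7, 3] cursor@97
After 3 (prev): list=[5, 97, 1, 7, 3] cursor@5
After 4 (delete_current): list=[97, 1, 7, 3] cursor@97
After 5 (delete_current): list=[1, 7, 3] cursor@1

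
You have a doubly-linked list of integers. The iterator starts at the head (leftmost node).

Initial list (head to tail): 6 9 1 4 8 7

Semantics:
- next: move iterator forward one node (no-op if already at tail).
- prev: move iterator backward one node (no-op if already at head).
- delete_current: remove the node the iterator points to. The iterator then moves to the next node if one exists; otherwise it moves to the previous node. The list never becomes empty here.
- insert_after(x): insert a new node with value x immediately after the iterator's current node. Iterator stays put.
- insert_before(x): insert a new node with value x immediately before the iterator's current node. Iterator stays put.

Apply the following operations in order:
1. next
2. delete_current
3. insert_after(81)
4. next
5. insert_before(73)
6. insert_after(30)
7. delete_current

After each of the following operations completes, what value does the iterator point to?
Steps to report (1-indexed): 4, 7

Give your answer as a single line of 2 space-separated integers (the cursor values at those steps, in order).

Answer: 81 30

Derivation:
After 1 (next): list=[6, 9, 1, 4, 8, 7] cursor@9
After 2 (delete_current): list=[6, 1, 4, 8, 7] cursor@1
After 3 (insert_after(81)): list=[6, 1, 81, 4, 8, 7] cursor@1
After 4 (next): list=[6, 1, 81, 4, 8, 7] cursor@81
After 5 (insert_before(73)): list=[6, 1, 73, 81, 4, 8, 7] cursor@81
After 6 (insert_after(30)): list=[6, 1, 73, 81, 30, 4, 8, 7] cursor@81
After 7 (delete_current): list=[6, 1, 73, 30, 4, 8, 7] cursor@30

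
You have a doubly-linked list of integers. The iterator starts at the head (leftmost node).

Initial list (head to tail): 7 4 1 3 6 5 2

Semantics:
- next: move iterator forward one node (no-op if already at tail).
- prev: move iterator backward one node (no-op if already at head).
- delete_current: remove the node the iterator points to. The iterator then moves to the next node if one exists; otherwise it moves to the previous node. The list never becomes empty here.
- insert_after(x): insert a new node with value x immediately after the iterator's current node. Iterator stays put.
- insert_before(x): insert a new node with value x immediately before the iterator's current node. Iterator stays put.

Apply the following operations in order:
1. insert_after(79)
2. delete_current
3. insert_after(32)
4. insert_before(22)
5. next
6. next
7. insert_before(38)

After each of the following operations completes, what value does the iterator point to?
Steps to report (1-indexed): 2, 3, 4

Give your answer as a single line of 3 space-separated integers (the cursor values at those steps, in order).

After 1 (insert_after(79)): list=[7, 79, 4, 1, 3, 6, 5, 2] cursor@7
After 2 (delete_current): list=[79, 4, 1, 3, 6, 5, 2] cursor@79
After 3 (insert_after(32)): list=[79, 32, 4, 1, 3, 6, 5, 2] cursor@79
After 4 (insert_before(22)): list=[22, 79, 32, 4, 1, 3, 6, 5, 2] cursor@79
After 5 (next): list=[22, 79, 32, 4, 1, 3, 6, 5, 2] cursor@32
After 6 (next): list=[22, 79, 32, 4, 1, 3, 6, 5, 2] cursor@4
After 7 (insert_before(38)): list=[22, 79, 32, 38, 4, 1, 3, 6, 5, 2] cursor@4

Answer: 79 79 79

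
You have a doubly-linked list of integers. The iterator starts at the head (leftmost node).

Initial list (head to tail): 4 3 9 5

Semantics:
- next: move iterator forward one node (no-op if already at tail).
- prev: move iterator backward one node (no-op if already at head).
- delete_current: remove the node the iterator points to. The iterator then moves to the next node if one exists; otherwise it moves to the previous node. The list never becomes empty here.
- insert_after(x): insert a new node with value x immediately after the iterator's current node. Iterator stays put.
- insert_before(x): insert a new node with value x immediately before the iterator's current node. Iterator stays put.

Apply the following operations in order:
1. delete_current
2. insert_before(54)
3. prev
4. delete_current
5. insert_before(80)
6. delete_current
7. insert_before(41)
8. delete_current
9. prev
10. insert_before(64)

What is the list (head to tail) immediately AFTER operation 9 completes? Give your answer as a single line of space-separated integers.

After 1 (delete_current): list=[3, 9, 5] cursor@3
After 2 (insert_before(54)): list=[54, 3, 9, 5] cursor@3
After 3 (prev): list=[54, 3, 9, 5] cursor@54
After 4 (delete_current): list=[3, 9, 5] cursor@3
After 5 (insert_before(80)): list=[80, 3, 9, 5] cursor@3
After 6 (delete_current): list=[80, 9, 5] cursor@9
After 7 (insert_before(41)): list=[80, 41, 9, 5] cursor@9
After 8 (delete_current): list=[80, 41, 5] cursor@5
After 9 (prev): list=[80, 41, 5] cursor@41

Answer: 80 41 5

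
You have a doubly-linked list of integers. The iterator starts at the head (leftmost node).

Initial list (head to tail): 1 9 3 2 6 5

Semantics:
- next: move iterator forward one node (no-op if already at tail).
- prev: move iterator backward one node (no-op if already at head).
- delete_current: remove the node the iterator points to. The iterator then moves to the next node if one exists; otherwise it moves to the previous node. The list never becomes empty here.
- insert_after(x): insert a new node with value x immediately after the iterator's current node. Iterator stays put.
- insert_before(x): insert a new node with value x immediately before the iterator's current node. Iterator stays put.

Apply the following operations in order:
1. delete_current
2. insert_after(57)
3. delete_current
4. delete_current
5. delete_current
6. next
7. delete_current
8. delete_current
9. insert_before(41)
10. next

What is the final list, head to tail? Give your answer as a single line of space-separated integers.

After 1 (delete_current): list=[9, 3, 2, 6, 5] cursor@9
After 2 (insert_after(57)): list=[9, 57, 3, 2, 6, 5] cursor@9
After 3 (delete_current): list=[57, 3, 2, 6, 5] cursor@57
After 4 (delete_current): list=[3, 2, 6, 5] cursor@3
After 5 (delete_current): list=[2, 6, 5] cursor@2
After 6 (next): list=[2, 6, 5] cursor@6
After 7 (delete_current): list=[2, 5] cursor@5
After 8 (delete_current): list=[2] cursor@2
After 9 (insert_before(41)): list=[41, 2] cursor@2
After 10 (next): list=[41, 2] cursor@2

Answer: 41 2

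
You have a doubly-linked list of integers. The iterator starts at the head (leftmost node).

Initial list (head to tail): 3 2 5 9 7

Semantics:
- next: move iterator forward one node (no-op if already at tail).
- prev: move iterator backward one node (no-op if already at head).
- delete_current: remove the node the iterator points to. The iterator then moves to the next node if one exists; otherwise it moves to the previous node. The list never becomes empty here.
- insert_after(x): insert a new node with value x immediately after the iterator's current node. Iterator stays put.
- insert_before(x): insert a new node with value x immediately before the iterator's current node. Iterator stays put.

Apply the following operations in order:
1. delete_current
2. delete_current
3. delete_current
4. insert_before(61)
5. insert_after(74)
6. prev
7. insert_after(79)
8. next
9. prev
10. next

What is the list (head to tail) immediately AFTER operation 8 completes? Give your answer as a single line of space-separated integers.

Answer: 61 79 9 74 7

Derivation:
After 1 (delete_current): list=[2, 5, 9, 7] cursor@2
After 2 (delete_current): list=[5, 9, 7] cursor@5
After 3 (delete_current): list=[9, 7] cursor@9
After 4 (insert_before(61)): list=[61, 9, 7] cursor@9
After 5 (insert_after(74)): list=[61, 9, 74, 7] cursor@9
After 6 (prev): list=[61, 9, 74, 7] cursor@61
After 7 (insert_after(79)): list=[61, 79, 9, 74, 7] cursor@61
After 8 (next): list=[61, 79, 9, 74, 7] cursor@79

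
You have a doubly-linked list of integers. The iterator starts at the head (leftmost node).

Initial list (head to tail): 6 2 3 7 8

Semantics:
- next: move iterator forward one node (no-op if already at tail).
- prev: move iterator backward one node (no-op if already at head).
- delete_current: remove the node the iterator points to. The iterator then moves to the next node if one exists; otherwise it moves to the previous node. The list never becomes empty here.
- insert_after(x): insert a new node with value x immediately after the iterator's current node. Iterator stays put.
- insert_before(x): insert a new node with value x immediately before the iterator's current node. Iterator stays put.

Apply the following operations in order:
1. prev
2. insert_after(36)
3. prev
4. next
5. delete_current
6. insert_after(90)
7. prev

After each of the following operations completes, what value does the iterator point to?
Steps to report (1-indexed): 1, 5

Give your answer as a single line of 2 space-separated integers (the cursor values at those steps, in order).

After 1 (prev): list=[6, 2, 3, 7, 8] cursor@6
After 2 (insert_after(36)): list=[6, 36, 2, 3, 7, 8] cursor@6
After 3 (prev): list=[6, 36, 2, 3, 7, 8] cursor@6
After 4 (next): list=[6, 36, 2, 3, 7, 8] cursor@36
After 5 (delete_current): list=[6, 2, 3, 7, 8] cursor@2
After 6 (insert_after(90)): list=[6, 2, 90, 3, 7, 8] cursor@2
After 7 (prev): list=[6, 2, 90, 3, 7, 8] cursor@6

Answer: 6 2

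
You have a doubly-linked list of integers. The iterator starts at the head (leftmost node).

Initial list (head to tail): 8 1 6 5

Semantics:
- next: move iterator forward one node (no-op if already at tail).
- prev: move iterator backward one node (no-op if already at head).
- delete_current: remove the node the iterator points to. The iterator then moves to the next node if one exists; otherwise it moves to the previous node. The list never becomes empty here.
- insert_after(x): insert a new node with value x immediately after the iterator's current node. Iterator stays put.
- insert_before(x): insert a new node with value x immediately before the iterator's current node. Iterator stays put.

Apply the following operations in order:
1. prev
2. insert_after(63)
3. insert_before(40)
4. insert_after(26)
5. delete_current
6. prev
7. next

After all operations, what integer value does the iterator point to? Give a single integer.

Answer: 26

Derivation:
After 1 (prev): list=[8, 1, 6, 5] cursor@8
After 2 (insert_after(63)): list=[8, 63, 1, 6, 5] cursor@8
After 3 (insert_before(40)): list=[40, 8, 63, 1, 6, 5] cursor@8
After 4 (insert_after(26)): list=[40, 8, 26, 63, 1, 6, 5] cursor@8
After 5 (delete_current): list=[40, 26, 63, 1, 6, 5] cursor@26
After 6 (prev): list=[40, 26, 63, 1, 6, 5] cursor@40
After 7 (next): list=[40, 26, 63, 1, 6, 5] cursor@26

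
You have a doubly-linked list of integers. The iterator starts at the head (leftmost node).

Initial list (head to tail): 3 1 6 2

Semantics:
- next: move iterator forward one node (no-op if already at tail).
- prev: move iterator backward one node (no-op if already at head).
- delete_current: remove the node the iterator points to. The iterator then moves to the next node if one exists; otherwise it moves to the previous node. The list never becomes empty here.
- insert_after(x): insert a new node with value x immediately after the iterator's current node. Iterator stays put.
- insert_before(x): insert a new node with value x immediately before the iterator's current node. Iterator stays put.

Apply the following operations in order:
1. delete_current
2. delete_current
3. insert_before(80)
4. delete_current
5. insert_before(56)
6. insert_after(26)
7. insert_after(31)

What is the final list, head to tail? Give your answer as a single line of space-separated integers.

Answer: 80 56 2 31 26

Derivation:
After 1 (delete_current): list=[1, 6, 2] cursor@1
After 2 (delete_current): list=[6, 2] cursor@6
After 3 (insert_before(80)): list=[80, 6, 2] cursor@6
After 4 (delete_current): list=[80, 2] cursor@2
After 5 (insert_before(56)): list=[80, 56, 2] cursor@2
After 6 (insert_after(26)): list=[80, 56, 2, 26] cursor@2
After 7 (insert_after(31)): list=[80, 56, 2, 31, 26] cursor@2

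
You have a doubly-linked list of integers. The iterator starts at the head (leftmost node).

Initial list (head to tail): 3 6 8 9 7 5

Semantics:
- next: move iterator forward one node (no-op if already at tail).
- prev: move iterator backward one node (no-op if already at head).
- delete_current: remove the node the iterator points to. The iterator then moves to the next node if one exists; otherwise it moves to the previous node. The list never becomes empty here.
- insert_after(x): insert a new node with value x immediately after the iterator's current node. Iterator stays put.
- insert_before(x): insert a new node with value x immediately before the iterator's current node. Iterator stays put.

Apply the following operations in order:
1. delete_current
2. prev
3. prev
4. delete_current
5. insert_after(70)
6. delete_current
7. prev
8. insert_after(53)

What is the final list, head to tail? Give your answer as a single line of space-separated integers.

Answer: 70 53 9 7 5

Derivation:
After 1 (delete_current): list=[6, 8, 9, 7, 5] cursor@6
After 2 (prev): list=[6, 8, 9, 7, 5] cursor@6
After 3 (prev): list=[6, 8, 9, 7, 5] cursor@6
After 4 (delete_current): list=[8, 9, 7, 5] cursor@8
After 5 (insert_after(70)): list=[8, 70, 9, 7, 5] cursor@8
After 6 (delete_current): list=[70, 9, 7, 5] cursor@70
After 7 (prev): list=[70, 9, 7, 5] cursor@70
After 8 (insert_after(53)): list=[70, 53, 9, 7, 5] cursor@70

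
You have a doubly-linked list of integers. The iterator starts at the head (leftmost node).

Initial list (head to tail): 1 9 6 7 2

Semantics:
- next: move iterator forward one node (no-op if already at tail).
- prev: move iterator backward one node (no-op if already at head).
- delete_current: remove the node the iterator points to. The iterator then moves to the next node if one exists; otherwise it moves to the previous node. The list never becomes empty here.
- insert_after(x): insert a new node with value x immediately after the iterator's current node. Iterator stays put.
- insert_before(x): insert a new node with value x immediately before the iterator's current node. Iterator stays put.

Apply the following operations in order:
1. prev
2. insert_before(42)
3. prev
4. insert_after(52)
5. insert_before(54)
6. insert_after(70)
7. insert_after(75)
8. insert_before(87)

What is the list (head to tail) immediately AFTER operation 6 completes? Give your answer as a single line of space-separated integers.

Answer: 54 42 70 52 1 9 6 7 2

Derivation:
After 1 (prev): list=[1, 9, 6, 7, 2] cursor@1
After 2 (insert_before(42)): list=[42, 1, 9, 6, 7, 2] cursor@1
After 3 (prev): list=[42, 1, 9, 6, 7, 2] cursor@42
After 4 (insert_after(52)): list=[42, 52, 1, 9, 6, 7, 2] cursor@42
After 5 (insert_before(54)): list=[54, 42, 52, 1, 9, 6, 7, 2] cursor@42
After 6 (insert_after(70)): list=[54, 42, 70, 52, 1, 9, 6, 7, 2] cursor@42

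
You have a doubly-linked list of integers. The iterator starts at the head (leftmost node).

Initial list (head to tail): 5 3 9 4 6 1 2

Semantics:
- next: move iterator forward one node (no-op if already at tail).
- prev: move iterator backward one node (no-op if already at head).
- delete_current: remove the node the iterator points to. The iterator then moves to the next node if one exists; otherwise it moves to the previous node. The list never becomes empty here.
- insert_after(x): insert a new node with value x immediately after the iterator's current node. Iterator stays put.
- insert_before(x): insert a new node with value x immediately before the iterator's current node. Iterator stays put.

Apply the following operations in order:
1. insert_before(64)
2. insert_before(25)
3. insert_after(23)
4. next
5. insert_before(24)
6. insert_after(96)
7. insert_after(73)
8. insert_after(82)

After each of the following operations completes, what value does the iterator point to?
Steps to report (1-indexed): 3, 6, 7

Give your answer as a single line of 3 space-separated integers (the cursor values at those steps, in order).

After 1 (insert_before(64)): list=[64, 5, 3, 9, 4, 6, 1, 2] cursor@5
After 2 (insert_before(25)): list=[64, 25, 5, 3, 9, 4, 6, 1, 2] cursor@5
After 3 (insert_after(23)): list=[64, 25, 5, 23, 3, 9, 4, 6, 1, 2] cursor@5
After 4 (next): list=[64, 25, 5, 23, 3, 9, 4, 6, 1, 2] cursor@23
After 5 (insert_before(24)): list=[64, 25, 5, 24, 23, 3, 9, 4, 6, 1, 2] cursor@23
After 6 (insert_after(96)): list=[64, 25, 5, 24, 23, 96, 3, 9, 4, 6, 1, 2] cursor@23
After 7 (insert_after(73)): list=[64, 25, 5, 24, 23, 73, 96, 3, 9, 4, 6, 1, 2] cursor@23
After 8 (insert_after(82)): list=[64, 25, 5, 24, 23, 82, 73, 96, 3, 9, 4, 6, 1, 2] cursor@23

Answer: 5 23 23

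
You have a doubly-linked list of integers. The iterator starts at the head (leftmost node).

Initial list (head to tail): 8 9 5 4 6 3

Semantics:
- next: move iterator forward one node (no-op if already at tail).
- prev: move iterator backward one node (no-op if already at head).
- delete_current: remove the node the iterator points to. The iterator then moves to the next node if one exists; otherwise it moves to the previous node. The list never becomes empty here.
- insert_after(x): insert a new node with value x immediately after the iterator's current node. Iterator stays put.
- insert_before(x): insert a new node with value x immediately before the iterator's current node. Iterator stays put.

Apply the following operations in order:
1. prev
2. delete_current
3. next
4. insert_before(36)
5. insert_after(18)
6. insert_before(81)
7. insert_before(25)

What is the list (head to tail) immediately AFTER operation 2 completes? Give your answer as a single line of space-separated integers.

Answer: 9 5 4 6 3

Derivation:
After 1 (prev): list=[8, 9, 5, 4, 6, 3] cursor@8
After 2 (delete_current): list=[9, 5, 4, 6, 3] cursor@9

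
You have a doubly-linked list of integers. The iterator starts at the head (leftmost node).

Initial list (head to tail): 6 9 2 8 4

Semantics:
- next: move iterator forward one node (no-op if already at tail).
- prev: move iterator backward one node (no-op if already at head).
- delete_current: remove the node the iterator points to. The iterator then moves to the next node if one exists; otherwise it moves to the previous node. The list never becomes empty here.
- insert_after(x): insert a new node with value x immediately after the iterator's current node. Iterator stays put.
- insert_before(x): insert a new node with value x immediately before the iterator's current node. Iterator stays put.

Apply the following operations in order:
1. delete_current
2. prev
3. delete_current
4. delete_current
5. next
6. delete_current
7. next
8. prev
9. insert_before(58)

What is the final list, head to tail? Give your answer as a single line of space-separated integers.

After 1 (delete_current): list=[9, 2, 8, 4] cursor@9
After 2 (prev): list=[9, 2, 8, 4] cursor@9
After 3 (delete_current): list=[2, 8, 4] cursor@2
After 4 (delete_current): list=[8, 4] cursor@8
After 5 (next): list=[8, 4] cursor@4
After 6 (delete_current): list=[8] cursor@8
After 7 (next): list=[8] cursor@8
After 8 (prev): list=[8] cursor@8
After 9 (insert_before(58)): list=[58, 8] cursor@8

Answer: 58 8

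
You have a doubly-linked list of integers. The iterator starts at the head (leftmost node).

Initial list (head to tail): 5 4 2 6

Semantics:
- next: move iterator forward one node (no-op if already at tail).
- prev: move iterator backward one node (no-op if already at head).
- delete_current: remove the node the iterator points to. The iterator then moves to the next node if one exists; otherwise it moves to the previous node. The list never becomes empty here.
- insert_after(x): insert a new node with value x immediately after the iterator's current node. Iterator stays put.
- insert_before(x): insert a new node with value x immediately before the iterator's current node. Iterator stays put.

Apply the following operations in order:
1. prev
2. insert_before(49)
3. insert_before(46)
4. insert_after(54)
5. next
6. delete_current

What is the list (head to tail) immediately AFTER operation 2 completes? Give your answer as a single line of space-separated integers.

Answer: 49 5 4 2 6

Derivation:
After 1 (prev): list=[5, 4, 2, 6] cursor@5
After 2 (insert_before(49)): list=[49, 5, 4, 2, 6] cursor@5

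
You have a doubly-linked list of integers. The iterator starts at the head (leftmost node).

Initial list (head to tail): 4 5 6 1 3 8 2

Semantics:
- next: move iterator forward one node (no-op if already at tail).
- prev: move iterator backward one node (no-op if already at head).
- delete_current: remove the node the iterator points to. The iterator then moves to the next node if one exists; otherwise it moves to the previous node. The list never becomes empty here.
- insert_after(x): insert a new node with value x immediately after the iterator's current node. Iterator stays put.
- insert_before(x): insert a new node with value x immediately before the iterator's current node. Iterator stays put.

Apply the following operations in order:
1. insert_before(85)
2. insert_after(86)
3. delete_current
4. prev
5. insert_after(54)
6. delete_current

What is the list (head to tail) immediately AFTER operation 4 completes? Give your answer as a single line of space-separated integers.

Answer: 85 86 5 6 1 3 8 2

Derivation:
After 1 (insert_before(85)): list=[85, 4, 5, 6, 1, 3, 8, 2] cursor@4
After 2 (insert_after(86)): list=[85, 4, 86, 5, 6, 1, 3, 8, 2] cursor@4
After 3 (delete_current): list=[85, 86, 5, 6, 1, 3, 8, 2] cursor@86
After 4 (prev): list=[85, 86, 5, 6, 1, 3, 8, 2] cursor@85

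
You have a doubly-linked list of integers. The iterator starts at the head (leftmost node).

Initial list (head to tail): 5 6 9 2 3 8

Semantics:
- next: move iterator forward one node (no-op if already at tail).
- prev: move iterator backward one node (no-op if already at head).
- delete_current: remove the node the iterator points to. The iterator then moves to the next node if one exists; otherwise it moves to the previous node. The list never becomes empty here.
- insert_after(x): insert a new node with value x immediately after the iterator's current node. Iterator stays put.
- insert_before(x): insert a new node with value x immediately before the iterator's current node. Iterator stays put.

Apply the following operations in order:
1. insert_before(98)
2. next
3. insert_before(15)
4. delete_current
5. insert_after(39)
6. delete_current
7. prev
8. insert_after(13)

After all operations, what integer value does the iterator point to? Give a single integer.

Answer: 15

Derivation:
After 1 (insert_before(98)): list=[98, 5, 6, 9, 2, 3, 8] cursor@5
After 2 (next): list=[98, 5, 6, 9, 2, 3, 8] cursor@6
After 3 (insert_before(15)): list=[98, 5, 15, 6, 9, 2, 3, 8] cursor@6
After 4 (delete_current): list=[98, 5, 15, 9, 2, 3, 8] cursor@9
After 5 (insert_after(39)): list=[98, 5, 15, 9, 39, 2, 3, 8] cursor@9
After 6 (delete_current): list=[98, 5, 15, 39, 2, 3, 8] cursor@39
After 7 (prev): list=[98, 5, 15, 39, 2, 3, 8] cursor@15
After 8 (insert_after(13)): list=[98, 5, 15, 13, 39, 2, 3, 8] cursor@15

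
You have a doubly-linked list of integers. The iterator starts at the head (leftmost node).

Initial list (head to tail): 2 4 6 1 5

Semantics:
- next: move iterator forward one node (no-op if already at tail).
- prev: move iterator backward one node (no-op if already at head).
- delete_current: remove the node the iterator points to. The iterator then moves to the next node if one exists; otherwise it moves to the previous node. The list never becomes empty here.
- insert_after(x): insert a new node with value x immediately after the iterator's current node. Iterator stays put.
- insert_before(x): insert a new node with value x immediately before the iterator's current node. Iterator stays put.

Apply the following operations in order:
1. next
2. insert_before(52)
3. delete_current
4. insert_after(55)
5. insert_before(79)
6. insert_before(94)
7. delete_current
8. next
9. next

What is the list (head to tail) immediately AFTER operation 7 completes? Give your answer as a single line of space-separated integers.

Answer: 2 52 79 94 55 1 5

Derivation:
After 1 (next): list=[2, 4, 6, 1, 5] cursor@4
After 2 (insert_before(52)): list=[2, 52, 4, 6, 1, 5] cursor@4
After 3 (delete_current): list=[2, 52, 6, 1, 5] cursor@6
After 4 (insert_after(55)): list=[2, 52, 6, 55, 1, 5] cursor@6
After 5 (insert_before(79)): list=[2, 52, 79, 6, 55, 1, 5] cursor@6
After 6 (insert_before(94)): list=[2, 52, 79, 94, 6, 55, 1, 5] cursor@6
After 7 (delete_current): list=[2, 52, 79, 94, 55, 1, 5] cursor@55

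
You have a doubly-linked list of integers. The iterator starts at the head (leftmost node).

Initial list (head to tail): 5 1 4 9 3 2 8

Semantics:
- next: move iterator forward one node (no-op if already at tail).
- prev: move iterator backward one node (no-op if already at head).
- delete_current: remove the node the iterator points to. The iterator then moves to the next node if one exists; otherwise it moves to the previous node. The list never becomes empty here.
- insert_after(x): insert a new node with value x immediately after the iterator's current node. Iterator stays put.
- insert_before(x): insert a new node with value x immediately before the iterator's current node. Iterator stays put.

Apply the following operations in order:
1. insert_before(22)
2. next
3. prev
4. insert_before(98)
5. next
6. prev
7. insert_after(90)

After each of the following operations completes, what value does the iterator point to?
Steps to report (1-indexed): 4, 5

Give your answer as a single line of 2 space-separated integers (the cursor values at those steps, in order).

After 1 (insert_before(22)): list=[22, 5, 1, 4, 9, 3, 2, 8] cursor@5
After 2 (next): list=[22, 5, 1, 4, 9, 3, 2, 8] cursor@1
After 3 (prev): list=[22, 5, 1, 4, 9, 3, 2, 8] cursor@5
After 4 (insert_before(98)): list=[22, 98, 5, 1, 4, 9, 3, 2, 8] cursor@5
After 5 (next): list=[22, 98, 5, 1, 4, 9, 3, 2, 8] cursor@1
After 6 (prev): list=[22, 98, 5, 1, 4, 9, 3, 2, 8] cursor@5
After 7 (insert_after(90)): list=[22, 98, 5, 90, 1, 4, 9, 3, 2, 8] cursor@5

Answer: 5 1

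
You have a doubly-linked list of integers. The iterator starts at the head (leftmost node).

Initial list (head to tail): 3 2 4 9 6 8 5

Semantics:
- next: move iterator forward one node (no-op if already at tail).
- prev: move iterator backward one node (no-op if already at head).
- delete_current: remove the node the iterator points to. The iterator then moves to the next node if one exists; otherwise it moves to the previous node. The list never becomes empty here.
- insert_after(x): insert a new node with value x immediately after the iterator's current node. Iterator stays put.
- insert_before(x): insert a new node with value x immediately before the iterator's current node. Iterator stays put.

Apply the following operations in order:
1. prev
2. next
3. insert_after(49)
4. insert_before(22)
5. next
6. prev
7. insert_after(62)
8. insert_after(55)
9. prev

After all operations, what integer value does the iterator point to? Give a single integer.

After 1 (prev): list=[3, 2, 4, 9, 6, 8, 5] cursor@3
After 2 (next): list=[3, 2, 4, 9, 6, 8, 5] cursor@2
After 3 (insert_after(49)): list=[3, 2, 49, 4, 9, 6, 8, 5] cursor@2
After 4 (insert_before(22)): list=[3, 22, 2, 49, 4, 9, 6, 8, 5] cursor@2
After 5 (next): list=[3, 22, 2, 49, 4, 9, 6, 8, 5] cursor@49
After 6 (prev): list=[3, 22, 2, 49, 4, 9, 6, 8, 5] cursor@2
After 7 (insert_after(62)): list=[3, 22, 2, 62, 49, 4, 9, 6, 8, 5] cursor@2
After 8 (insert_after(55)): list=[3, 22, 2, 55, 62, 49, 4, 9, 6, 8, 5] cursor@2
After 9 (prev): list=[3, 22, 2, 55, 62, 49, 4, 9, 6, 8, 5] cursor@22

Answer: 22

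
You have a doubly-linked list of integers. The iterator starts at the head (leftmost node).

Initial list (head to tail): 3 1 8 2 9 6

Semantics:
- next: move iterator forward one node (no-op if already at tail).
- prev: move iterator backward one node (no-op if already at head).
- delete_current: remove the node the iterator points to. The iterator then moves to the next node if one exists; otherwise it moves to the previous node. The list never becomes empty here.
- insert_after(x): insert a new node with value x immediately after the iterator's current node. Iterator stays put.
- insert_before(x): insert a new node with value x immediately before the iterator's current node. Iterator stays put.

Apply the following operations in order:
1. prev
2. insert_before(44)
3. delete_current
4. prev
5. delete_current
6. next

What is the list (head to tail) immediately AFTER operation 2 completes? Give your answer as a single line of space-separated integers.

Answer: 44 3 1 8 2 9 6

Derivation:
After 1 (prev): list=[3, 1, 8, 2, 9, 6] cursor@3
After 2 (insert_before(44)): list=[44, 3, 1, 8, 2, 9, 6] cursor@3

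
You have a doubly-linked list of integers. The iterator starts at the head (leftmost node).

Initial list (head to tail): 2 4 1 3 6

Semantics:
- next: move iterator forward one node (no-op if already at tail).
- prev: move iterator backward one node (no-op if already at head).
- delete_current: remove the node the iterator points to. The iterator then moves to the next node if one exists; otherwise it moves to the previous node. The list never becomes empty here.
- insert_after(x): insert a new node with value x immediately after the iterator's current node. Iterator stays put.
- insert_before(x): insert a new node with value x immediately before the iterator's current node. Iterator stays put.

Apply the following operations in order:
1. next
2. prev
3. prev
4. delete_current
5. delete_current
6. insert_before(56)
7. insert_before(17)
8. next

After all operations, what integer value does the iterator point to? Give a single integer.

Answer: 3

Derivation:
After 1 (next): list=[2, 4, 1, 3, 6] cursor@4
After 2 (prev): list=[2, 4, 1, 3, 6] cursor@2
After 3 (prev): list=[2, 4, 1, 3, 6] cursor@2
After 4 (delete_current): list=[4, 1, 3, 6] cursor@4
After 5 (delete_current): list=[1, 3, 6] cursor@1
After 6 (insert_before(56)): list=[56, 1, 3, 6] cursor@1
After 7 (insert_before(17)): list=[56, 17, 1, 3, 6] cursor@1
After 8 (next): list=[56, 17, 1, 3, 6] cursor@3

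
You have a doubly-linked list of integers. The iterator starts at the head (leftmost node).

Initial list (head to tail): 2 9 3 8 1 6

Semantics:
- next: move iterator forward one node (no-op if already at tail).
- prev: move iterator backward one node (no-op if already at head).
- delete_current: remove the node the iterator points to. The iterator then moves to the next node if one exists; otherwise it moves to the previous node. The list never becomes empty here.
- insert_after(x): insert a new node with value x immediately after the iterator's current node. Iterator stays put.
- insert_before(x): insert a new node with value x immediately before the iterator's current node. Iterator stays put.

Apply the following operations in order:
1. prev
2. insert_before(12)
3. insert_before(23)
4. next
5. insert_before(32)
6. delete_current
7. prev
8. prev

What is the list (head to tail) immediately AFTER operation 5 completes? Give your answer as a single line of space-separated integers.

After 1 (prev): list=[2, 9, 3, 8, 1, 6] cursor@2
After 2 (insert_before(12)): list=[12, 2, 9, 3, 8, 1, 6] cursor@2
After 3 (insert_before(23)): list=[12, 23, 2, 9, 3, 8, 1, 6] cursor@2
After 4 (next): list=[12, 23, 2, 9, 3, 8, 1, 6] cursor@9
After 5 (insert_before(32)): list=[12, 23, 2, 32, 9, 3, 8, 1, 6] cursor@9

Answer: 12 23 2 32 9 3 8 1 6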